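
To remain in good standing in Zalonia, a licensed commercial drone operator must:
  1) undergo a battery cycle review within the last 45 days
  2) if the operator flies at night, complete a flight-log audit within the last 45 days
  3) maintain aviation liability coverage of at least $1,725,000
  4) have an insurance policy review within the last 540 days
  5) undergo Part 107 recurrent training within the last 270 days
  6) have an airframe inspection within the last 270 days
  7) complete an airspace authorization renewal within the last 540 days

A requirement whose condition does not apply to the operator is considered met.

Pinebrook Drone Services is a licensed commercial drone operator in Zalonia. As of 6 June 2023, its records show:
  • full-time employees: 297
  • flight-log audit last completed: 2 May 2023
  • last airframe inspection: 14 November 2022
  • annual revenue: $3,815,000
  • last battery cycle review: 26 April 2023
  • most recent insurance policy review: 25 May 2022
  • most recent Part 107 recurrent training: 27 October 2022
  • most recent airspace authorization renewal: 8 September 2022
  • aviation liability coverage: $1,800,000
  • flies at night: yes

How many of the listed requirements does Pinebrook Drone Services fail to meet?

0

1. battery cycle review 41 days ago vs limit 45 → met
2. condition 'flies at night' holds; flight-log audit 35 days ago vs limit 45 → met
3. aviation liability coverage $1,800,000 ≥ $1,725,000 → met
4. insurance policy review 377 days ago vs limit 540 → met
5. Part 107 recurrent training 222 days ago vs limit 270 → met
6. airframe inspection 204 days ago vs limit 270 → met
7. airspace authorization renewal 271 days ago vs limit 540 → met
Not met: 0 of 7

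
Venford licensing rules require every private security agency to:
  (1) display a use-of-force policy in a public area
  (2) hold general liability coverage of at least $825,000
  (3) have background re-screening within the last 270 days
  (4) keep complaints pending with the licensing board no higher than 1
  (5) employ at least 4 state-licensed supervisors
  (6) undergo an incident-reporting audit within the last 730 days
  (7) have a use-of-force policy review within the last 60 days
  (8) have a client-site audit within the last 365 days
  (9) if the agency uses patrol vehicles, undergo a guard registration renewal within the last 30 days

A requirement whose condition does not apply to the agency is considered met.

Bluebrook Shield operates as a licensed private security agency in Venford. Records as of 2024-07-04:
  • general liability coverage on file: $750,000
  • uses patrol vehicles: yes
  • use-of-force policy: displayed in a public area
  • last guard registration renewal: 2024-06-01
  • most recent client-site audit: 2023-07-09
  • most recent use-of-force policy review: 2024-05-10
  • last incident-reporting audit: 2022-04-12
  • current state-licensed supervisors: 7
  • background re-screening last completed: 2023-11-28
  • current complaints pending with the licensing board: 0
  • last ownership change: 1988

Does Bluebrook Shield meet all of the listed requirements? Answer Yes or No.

1. use-of-force policy present → met
2. general liability coverage $750,000 < $825,000 → not met
3. background re-screening 219 days ago vs limit 270 → met
4. complaints pending with the licensing board 0 ≤ 1 → met
5. state-licensed supervisors 7 ≥ 4 → met
6. incident-reporting audit 814 days ago vs limit 730 → not met
7. use-of-force policy review 55 days ago vs limit 60 → met
8. client-site audit 361 days ago vs limit 365 → met
9. condition 'uses patrol vehicles' holds; guard registration renewal 33 days ago vs limit 30 → not met
Not met: 2, 6, 9

No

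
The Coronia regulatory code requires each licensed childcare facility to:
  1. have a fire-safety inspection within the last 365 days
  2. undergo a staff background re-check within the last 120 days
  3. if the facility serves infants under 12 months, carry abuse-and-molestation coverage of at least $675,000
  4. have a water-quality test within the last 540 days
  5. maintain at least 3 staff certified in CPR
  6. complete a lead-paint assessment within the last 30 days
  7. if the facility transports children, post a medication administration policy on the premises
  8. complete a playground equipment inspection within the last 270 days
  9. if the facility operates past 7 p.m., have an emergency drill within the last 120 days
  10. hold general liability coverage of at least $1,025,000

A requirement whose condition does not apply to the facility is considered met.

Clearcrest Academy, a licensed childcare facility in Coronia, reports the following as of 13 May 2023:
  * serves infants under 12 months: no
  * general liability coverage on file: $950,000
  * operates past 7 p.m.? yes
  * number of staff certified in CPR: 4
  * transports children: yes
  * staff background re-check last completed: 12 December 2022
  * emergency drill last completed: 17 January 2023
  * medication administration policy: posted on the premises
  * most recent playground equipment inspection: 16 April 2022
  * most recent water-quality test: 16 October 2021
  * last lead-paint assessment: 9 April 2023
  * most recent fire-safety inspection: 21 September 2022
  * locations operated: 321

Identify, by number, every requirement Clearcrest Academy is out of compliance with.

2, 4, 6, 8, 10

1. fire-safety inspection 234 days ago vs limit 365 → met
2. staff background re-check 152 days ago vs limit 120 → not met
3. condition 'serves infants under 12 months' does not hold → requirement n/a → met
4. water-quality test 574 days ago vs limit 540 → not met
5. staff certified in CPR 4 ≥ 3 → met
6. lead-paint assessment 34 days ago vs limit 30 → not met
7. condition 'transports children' holds; medication administration policy present → met
8. playground equipment inspection 392 days ago vs limit 270 → not met
9. condition 'operates past 7 p.m.' holds; emergency drill 116 days ago vs limit 120 → met
10. general liability coverage $950,000 < $1,025,000 → not met
Not met: 2, 4, 6, 8, 10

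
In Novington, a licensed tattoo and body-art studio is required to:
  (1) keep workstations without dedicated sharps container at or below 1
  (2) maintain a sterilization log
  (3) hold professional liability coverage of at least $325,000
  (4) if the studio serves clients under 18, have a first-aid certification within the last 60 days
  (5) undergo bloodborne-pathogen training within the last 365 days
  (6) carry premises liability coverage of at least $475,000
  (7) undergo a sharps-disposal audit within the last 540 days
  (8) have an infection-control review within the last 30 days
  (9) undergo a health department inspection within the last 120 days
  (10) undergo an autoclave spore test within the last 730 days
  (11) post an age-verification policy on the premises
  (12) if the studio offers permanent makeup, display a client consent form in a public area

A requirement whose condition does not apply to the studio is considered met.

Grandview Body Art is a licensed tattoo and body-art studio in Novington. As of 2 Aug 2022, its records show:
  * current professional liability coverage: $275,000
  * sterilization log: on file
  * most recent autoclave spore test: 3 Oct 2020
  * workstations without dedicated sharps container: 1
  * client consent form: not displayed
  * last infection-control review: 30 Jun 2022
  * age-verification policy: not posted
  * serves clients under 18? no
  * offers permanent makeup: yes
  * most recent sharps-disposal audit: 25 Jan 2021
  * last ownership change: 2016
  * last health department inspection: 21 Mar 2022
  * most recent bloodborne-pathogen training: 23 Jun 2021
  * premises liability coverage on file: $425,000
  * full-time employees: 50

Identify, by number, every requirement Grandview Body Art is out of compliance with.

3, 5, 6, 7, 8, 9, 11, 12

1. workstations without dedicated sharps container 1 ≤ 1 → met
2. sterilization log present → met
3. professional liability coverage $275,000 < $325,000 → not met
4. condition 'serves clients under 18' does not hold → requirement n/a → met
5. bloodborne-pathogen training 405 days ago vs limit 365 → not met
6. premises liability coverage $425,000 < $475,000 → not met
7. sharps-disposal audit 554 days ago vs limit 540 → not met
8. infection-control review 33 days ago vs limit 30 → not met
9. health department inspection 134 days ago vs limit 120 → not met
10. autoclave spore test 668 days ago vs limit 730 → met
11. age-verification policy absent → not met
12. condition 'offers permanent makeup' holds; client consent form absent → not met
Not met: 3, 5, 6, 7, 8, 9, 11, 12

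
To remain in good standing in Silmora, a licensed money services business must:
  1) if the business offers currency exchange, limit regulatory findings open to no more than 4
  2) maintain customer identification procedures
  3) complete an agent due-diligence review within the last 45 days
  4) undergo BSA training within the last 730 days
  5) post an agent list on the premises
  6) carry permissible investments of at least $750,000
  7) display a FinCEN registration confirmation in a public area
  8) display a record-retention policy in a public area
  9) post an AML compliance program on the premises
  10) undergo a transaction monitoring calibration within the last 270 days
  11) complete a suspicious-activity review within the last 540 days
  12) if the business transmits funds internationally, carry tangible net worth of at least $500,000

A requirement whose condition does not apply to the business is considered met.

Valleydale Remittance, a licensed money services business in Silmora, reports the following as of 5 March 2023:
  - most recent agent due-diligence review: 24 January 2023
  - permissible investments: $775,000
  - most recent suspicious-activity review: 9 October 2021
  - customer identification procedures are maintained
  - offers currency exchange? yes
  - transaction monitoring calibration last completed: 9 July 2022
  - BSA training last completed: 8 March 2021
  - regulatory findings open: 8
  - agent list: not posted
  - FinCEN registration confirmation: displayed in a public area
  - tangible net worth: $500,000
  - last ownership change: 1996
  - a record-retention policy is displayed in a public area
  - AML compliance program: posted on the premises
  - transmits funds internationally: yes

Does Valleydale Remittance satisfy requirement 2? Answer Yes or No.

2. customer identification procedures present → met

Yes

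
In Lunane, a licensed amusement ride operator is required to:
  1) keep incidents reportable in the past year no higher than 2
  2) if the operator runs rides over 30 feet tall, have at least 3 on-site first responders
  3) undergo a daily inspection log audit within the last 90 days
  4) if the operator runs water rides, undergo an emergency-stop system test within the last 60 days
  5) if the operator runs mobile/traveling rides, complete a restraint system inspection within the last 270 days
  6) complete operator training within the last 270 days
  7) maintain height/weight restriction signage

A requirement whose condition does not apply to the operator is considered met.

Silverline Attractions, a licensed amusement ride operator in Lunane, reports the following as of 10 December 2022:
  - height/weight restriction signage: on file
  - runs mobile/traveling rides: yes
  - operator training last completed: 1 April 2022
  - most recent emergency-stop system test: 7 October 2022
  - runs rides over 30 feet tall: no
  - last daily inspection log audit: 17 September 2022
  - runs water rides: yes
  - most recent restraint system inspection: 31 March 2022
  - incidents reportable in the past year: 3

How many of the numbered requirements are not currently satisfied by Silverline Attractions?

1. incidents reportable in the past year 3 > 2 → not met
2. condition 'runs rides over 30 feet tall' does not hold → requirement n/a → met
3. daily inspection log audit 84 days ago vs limit 90 → met
4. condition 'runs water rides' holds; emergency-stop system test 64 days ago vs limit 60 → not met
5. condition 'runs mobile/traveling rides' holds; restraint system inspection 254 days ago vs limit 270 → met
6. operator training 253 days ago vs limit 270 → met
7. height/weight restriction signage present → met
Not met: 2 of 7

2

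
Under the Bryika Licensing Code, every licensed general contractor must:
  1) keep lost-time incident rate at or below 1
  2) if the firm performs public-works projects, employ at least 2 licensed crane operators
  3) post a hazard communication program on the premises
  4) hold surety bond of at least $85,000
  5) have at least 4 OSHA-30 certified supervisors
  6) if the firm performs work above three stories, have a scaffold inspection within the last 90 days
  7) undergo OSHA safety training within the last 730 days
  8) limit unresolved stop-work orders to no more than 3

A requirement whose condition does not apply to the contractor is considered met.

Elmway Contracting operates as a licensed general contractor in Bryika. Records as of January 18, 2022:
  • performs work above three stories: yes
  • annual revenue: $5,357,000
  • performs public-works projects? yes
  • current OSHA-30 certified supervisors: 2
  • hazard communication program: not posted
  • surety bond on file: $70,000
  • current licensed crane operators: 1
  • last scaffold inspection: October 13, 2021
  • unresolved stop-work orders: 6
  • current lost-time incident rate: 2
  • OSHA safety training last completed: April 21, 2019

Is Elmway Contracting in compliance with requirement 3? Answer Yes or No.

No

3. hazard communication program absent → not met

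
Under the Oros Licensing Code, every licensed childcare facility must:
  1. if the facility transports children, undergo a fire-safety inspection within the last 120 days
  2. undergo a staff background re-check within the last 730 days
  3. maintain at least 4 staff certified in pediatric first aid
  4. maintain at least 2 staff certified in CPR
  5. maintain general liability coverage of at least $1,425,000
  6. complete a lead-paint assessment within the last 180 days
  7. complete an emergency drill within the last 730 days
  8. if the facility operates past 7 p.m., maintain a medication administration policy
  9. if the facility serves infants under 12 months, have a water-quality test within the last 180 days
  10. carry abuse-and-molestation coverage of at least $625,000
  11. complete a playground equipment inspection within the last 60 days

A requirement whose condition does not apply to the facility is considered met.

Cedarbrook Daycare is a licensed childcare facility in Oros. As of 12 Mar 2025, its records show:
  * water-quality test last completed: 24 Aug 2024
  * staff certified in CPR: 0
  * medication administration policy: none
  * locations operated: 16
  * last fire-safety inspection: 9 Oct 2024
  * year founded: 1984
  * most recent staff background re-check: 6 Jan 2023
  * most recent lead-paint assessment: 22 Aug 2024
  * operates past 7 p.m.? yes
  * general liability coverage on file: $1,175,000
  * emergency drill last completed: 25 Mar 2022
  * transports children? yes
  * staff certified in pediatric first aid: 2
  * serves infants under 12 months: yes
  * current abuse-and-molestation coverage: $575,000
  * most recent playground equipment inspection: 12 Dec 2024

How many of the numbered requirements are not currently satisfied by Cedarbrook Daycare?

11

1. condition 'transports children' holds; fire-safety inspection 154 days ago vs limit 120 → not met
2. staff background re-check 796 days ago vs limit 730 → not met
3. staff certified in pediatric first aid 2 < 4 → not met
4. staff certified in CPR 0 < 2 → not met
5. general liability coverage $1,175,000 < $1,425,000 → not met
6. lead-paint assessment 202 days ago vs limit 180 → not met
7. emergency drill 1083 days ago vs limit 730 → not met
8. condition 'operates past 7 p.m.' holds; medication administration policy absent → not met
9. condition 'serves infants under 12 months' holds; water-quality test 200 days ago vs limit 180 → not met
10. abuse-and-molestation coverage $575,000 < $625,000 → not met
11. playground equipment inspection 90 days ago vs limit 60 → not met
Not met: 11 of 11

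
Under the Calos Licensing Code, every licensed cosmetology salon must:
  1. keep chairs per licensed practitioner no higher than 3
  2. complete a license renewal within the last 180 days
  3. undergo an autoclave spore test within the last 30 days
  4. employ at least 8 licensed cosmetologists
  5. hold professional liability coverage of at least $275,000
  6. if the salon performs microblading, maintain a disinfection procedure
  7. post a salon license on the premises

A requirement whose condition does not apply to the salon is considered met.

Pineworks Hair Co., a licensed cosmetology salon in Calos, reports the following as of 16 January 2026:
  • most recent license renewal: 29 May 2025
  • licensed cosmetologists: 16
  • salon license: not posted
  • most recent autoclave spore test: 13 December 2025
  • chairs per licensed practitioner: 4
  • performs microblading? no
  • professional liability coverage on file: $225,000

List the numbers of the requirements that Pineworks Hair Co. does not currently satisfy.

1. chairs per licensed practitioner 4 > 3 → not met
2. license renewal 232 days ago vs limit 180 → not met
3. autoclave spore test 34 days ago vs limit 30 → not met
4. licensed cosmetologists 16 ≥ 8 → met
5. professional liability coverage $225,000 < $275,000 → not met
6. condition 'performs microblading' does not hold → requirement n/a → met
7. salon license absent → not met
Not met: 1, 2, 3, 5, 7

1, 2, 3, 5, 7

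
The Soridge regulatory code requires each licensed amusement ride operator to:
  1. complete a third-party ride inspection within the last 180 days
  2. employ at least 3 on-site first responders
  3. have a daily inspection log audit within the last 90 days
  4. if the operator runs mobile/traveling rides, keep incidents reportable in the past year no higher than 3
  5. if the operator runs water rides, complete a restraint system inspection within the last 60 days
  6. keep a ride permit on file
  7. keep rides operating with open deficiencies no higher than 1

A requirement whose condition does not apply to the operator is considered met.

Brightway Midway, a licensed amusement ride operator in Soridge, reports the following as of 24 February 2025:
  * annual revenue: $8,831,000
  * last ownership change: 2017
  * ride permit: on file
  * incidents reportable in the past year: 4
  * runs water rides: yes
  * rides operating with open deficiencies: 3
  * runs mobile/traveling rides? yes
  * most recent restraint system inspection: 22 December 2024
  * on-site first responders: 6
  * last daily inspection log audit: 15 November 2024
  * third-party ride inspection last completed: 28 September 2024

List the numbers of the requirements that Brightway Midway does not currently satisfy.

3, 4, 5, 7

1. third-party ride inspection 149 days ago vs limit 180 → met
2. on-site first responders 6 ≥ 3 → met
3. daily inspection log audit 101 days ago vs limit 90 → not met
4. condition 'runs mobile/traveling rides' holds; incidents reportable in the past year 4 > 3 → not met
5. condition 'runs water rides' holds; restraint system inspection 64 days ago vs limit 60 → not met
6. ride permit present → met
7. rides operating with open deficiencies 3 > 1 → not met
Not met: 3, 4, 5, 7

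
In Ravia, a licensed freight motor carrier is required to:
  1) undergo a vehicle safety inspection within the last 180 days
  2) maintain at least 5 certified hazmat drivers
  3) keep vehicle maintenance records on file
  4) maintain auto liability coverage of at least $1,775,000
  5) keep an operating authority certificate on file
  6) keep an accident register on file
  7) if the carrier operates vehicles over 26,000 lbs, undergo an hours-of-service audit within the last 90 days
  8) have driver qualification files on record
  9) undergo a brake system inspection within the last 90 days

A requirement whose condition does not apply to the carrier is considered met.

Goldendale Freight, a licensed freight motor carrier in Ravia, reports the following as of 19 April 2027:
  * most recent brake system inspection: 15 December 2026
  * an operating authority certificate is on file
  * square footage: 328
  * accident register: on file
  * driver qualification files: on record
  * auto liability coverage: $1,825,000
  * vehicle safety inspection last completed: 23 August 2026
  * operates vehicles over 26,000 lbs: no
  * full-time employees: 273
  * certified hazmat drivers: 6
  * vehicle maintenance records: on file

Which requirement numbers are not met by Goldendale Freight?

1, 9

1. vehicle safety inspection 239 days ago vs limit 180 → not met
2. certified hazmat drivers 6 ≥ 5 → met
3. vehicle maintenance records present → met
4. auto liability coverage $1,825,000 ≥ $1,775,000 → met
5. operating authority certificate present → met
6. accident register present → met
7. condition 'operates vehicles over 26,000 lbs' does not hold → requirement n/a → met
8. driver qualification files present → met
9. brake system inspection 125 days ago vs limit 90 → not met
Not met: 1, 9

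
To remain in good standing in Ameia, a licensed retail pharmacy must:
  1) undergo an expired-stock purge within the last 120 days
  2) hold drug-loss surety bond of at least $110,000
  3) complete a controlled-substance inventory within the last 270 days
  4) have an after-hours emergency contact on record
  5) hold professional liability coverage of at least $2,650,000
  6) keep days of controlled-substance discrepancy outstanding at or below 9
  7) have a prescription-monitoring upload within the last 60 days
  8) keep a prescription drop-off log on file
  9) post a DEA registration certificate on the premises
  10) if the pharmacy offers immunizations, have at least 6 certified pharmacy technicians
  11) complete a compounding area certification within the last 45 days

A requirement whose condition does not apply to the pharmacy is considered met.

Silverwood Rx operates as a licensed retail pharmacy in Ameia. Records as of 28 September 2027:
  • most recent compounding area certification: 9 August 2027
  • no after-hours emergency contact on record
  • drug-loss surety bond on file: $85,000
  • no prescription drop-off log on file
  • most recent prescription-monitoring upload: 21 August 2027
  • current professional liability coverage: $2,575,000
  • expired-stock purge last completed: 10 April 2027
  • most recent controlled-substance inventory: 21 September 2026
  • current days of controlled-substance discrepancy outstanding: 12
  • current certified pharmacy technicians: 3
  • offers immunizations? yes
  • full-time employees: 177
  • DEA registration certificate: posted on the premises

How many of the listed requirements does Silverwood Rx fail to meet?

9

1. expired-stock purge 171 days ago vs limit 120 → not met
2. drug-loss surety bond $85,000 < $110,000 → not met
3. controlled-substance inventory 372 days ago vs limit 270 → not met
4. after-hours emergency contact absent → not met
5. professional liability coverage $2,575,000 < $2,650,000 → not met
6. days of controlled-substance discrepancy outstanding 12 > 9 → not met
7. prescription-monitoring upload 38 days ago vs limit 60 → met
8. prescription drop-off log absent → not met
9. DEA registration certificate present → met
10. condition 'offers immunizations' holds; certified pharmacy technicians 3 < 6 → not met
11. compounding area certification 50 days ago vs limit 45 → not met
Not met: 9 of 11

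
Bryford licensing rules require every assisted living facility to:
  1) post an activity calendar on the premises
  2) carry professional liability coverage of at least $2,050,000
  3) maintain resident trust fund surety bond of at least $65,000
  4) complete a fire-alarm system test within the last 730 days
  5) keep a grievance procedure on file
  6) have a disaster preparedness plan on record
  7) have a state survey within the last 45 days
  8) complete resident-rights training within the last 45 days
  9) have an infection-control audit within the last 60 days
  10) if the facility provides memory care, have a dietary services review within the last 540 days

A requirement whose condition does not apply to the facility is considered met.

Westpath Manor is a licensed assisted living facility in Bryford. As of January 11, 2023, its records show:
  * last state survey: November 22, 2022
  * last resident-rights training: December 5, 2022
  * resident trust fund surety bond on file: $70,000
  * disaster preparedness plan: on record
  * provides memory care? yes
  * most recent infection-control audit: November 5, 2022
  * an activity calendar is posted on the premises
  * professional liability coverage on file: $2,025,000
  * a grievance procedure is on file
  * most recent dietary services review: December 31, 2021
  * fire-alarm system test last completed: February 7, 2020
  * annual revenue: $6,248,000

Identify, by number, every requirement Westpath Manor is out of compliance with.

1. activity calendar present → met
2. professional liability coverage $2,025,000 < $2,050,000 → not met
3. resident trust fund surety bond $70,000 ≥ $65,000 → met
4. fire-alarm system test 1069 days ago vs limit 730 → not met
5. grievance procedure present → met
6. disaster preparedness plan present → met
7. state survey 50 days ago vs limit 45 → not met
8. resident-rights training 37 days ago vs limit 45 → met
9. infection-control audit 67 days ago vs limit 60 → not met
10. condition 'provides memory care' holds; dietary services review 376 days ago vs limit 540 → met
Not met: 2, 4, 7, 9

2, 4, 7, 9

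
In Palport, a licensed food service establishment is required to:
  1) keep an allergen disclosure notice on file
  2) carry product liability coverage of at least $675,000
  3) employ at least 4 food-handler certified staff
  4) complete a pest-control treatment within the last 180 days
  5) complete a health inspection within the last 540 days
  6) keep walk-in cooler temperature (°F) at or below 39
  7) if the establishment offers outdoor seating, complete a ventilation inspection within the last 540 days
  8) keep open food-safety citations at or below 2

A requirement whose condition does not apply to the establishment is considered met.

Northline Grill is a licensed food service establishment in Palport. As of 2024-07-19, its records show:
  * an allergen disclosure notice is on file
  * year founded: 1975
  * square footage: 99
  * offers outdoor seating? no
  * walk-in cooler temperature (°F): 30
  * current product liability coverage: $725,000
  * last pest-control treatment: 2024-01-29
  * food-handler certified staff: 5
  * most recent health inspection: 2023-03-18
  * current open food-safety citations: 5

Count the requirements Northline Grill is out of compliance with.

1. allergen disclosure notice present → met
2. product liability coverage $725,000 ≥ $675,000 → met
3. food-handler certified staff 5 ≥ 4 → met
4. pest-control treatment 172 days ago vs limit 180 → met
5. health inspection 489 days ago vs limit 540 → met
6. walk-in cooler temperature (°F) 30 ≤ 39 → met
7. condition 'offers outdoor seating' does not hold → requirement n/a → met
8. open food-safety citations 5 > 2 → not met
Not met: 1 of 8

1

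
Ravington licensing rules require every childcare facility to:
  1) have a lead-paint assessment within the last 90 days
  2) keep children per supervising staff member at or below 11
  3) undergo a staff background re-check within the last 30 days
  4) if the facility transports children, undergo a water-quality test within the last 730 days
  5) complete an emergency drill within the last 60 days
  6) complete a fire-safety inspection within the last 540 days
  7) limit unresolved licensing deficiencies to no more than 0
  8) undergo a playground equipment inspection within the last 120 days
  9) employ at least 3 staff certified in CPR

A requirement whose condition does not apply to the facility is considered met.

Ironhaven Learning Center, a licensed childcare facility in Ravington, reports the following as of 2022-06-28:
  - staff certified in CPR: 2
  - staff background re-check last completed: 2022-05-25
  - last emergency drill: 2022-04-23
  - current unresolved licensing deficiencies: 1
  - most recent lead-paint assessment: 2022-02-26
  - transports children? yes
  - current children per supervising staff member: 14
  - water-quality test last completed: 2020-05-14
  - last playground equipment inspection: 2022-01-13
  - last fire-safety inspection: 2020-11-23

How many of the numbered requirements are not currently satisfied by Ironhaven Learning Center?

9

1. lead-paint assessment 122 days ago vs limit 90 → not met
2. children per supervising staff member 14 > 11 → not met
3. staff background re-check 34 days ago vs limit 30 → not met
4. condition 'transports children' holds; water-quality test 775 days ago vs limit 730 → not met
5. emergency drill 66 days ago vs limit 60 → not met
6. fire-safety inspection 582 days ago vs limit 540 → not met
7. unresolved licensing deficiencies 1 > 0 → not met
8. playground equipment inspection 166 days ago vs limit 120 → not met
9. staff certified in CPR 2 < 3 → not met
Not met: 9 of 9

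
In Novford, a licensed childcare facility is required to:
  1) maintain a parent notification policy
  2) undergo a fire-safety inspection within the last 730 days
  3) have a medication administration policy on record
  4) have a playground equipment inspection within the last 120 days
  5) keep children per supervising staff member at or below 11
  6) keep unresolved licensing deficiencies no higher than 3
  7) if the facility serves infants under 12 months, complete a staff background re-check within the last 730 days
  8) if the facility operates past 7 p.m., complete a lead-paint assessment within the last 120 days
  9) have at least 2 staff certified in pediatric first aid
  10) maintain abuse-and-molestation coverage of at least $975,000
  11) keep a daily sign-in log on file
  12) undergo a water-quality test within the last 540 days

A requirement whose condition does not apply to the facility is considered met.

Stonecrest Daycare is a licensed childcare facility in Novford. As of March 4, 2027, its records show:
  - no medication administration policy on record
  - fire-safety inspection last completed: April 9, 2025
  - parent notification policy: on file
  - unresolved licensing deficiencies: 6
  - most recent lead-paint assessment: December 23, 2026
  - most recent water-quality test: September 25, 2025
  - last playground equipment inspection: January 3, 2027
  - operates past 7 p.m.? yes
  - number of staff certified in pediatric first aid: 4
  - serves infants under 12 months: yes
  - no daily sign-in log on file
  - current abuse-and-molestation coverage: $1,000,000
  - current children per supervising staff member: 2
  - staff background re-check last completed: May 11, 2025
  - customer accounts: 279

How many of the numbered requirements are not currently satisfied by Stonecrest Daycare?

3

1. parent notification policy present → met
2. fire-safety inspection 694 days ago vs limit 730 → met
3. medication administration policy absent → not met
4. playground equipment inspection 60 days ago vs limit 120 → met
5. children per supervising staff member 2 ≤ 11 → met
6. unresolved licensing deficiencies 6 > 3 → not met
7. condition 'serves infants under 12 months' holds; staff background re-check 662 days ago vs limit 730 → met
8. condition 'operates past 7 p.m.' holds; lead-paint assessment 71 days ago vs limit 120 → met
9. staff certified in pediatric first aid 4 ≥ 2 → met
10. abuse-and-molestation coverage $1,000,000 ≥ $975,000 → met
11. daily sign-in log absent → not met
12. water-quality test 525 days ago vs limit 540 → met
Not met: 3 of 12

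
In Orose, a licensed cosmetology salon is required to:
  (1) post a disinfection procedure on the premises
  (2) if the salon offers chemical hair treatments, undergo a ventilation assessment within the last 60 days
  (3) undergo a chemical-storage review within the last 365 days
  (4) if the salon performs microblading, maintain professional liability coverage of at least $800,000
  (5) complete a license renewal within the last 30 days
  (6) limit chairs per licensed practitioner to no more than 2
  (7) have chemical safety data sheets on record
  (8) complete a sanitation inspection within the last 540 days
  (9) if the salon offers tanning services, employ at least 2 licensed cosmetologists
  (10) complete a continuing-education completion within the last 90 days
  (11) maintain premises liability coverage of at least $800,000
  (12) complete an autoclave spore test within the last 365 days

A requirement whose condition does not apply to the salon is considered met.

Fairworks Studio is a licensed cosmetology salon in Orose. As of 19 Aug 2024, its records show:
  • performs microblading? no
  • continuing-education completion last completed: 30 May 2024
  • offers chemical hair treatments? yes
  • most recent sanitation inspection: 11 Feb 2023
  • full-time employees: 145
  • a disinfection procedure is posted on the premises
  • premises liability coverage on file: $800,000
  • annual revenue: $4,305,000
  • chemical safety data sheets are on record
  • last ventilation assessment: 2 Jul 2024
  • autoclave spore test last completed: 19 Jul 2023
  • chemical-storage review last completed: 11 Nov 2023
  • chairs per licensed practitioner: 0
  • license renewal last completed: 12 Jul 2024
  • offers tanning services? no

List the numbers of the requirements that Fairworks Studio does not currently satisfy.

5, 8, 12

1. disinfection procedure present → met
2. condition 'offers chemical hair treatments' holds; ventilation assessment 48 days ago vs limit 60 → met
3. chemical-storage review 282 days ago vs limit 365 → met
4. condition 'performs microblading' does not hold → requirement n/a → met
5. license renewal 38 days ago vs limit 30 → not met
6. chairs per licensed practitioner 0 ≤ 2 → met
7. chemical safety data sheets present → met
8. sanitation inspection 555 days ago vs limit 540 → not met
9. condition 'offers tanning services' does not hold → requirement n/a → met
10. continuing-education completion 81 days ago vs limit 90 → met
11. premises liability coverage $800,000 ≥ $800,000 → met
12. autoclave spore test 397 days ago vs limit 365 → not met
Not met: 5, 8, 12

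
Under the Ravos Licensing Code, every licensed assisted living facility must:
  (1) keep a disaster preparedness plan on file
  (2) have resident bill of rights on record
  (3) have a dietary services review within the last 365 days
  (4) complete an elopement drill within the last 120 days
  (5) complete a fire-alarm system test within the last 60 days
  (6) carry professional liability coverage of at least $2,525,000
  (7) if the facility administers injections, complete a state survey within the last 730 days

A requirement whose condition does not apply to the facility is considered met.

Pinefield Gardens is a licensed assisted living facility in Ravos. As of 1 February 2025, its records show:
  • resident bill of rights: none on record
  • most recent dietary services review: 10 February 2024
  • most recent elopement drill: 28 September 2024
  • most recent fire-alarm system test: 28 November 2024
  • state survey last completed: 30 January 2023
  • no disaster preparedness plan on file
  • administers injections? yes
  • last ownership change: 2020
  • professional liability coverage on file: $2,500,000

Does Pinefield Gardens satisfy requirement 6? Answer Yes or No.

No

6. professional liability coverage $2,500,000 < $2,525,000 → not met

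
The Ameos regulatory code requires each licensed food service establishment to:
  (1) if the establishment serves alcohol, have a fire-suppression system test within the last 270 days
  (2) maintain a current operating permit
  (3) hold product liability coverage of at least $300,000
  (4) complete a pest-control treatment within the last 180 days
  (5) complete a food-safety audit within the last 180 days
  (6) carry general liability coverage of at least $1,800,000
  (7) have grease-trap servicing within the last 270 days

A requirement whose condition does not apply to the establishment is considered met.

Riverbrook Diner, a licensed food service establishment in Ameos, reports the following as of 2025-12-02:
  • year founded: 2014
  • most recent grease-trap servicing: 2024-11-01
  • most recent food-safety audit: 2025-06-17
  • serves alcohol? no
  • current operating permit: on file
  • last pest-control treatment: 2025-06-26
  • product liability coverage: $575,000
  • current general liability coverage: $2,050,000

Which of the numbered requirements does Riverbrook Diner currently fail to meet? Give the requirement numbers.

7

1. condition 'serves alcohol' does not hold → requirement n/a → met
2. current operating permit present → met
3. product liability coverage $575,000 ≥ $300,000 → met
4. pest-control treatment 159 days ago vs limit 180 → met
5. food-safety audit 168 days ago vs limit 180 → met
6. general liability coverage $2,050,000 ≥ $1,800,000 → met
7. grease-trap servicing 396 days ago vs limit 270 → not met
Not met: 7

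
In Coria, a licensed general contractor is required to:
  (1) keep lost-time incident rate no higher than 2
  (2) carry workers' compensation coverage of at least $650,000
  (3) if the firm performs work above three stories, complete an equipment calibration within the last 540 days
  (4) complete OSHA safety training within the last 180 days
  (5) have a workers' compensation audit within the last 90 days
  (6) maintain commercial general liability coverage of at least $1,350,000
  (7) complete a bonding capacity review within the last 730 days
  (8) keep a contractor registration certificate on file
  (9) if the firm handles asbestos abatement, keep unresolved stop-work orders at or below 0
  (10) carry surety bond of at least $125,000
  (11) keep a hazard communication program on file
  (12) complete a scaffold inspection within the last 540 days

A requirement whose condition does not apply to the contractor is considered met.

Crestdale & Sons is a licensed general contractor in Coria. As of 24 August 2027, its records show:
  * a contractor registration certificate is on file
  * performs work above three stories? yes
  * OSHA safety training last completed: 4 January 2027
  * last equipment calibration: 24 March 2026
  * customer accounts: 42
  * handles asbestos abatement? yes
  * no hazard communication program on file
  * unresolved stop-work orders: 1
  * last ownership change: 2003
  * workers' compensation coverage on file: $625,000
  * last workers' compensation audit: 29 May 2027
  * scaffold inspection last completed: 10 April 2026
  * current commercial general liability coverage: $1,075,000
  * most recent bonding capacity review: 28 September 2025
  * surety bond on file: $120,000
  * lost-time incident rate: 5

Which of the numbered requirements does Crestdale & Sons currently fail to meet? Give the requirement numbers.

1, 2, 4, 6, 9, 10, 11

1. lost-time incident rate 5 > 2 → not met
2. workers' compensation coverage $625,000 < $650,000 → not met
3. condition 'performs work above three stories' holds; equipment calibration 518 days ago vs limit 540 → met
4. OSHA safety training 232 days ago vs limit 180 → not met
5. workers' compensation audit 87 days ago vs limit 90 → met
6. commercial general liability coverage $1,075,000 < $1,350,000 → not met
7. bonding capacity review 695 days ago vs limit 730 → met
8. contractor registration certificate present → met
9. condition 'handles asbestos abatement' holds; unresolved stop-work orders 1 > 0 → not met
10. surety bond $120,000 < $125,000 → not met
11. hazard communication program absent → not met
12. scaffold inspection 501 days ago vs limit 540 → met
Not met: 1, 2, 4, 6, 9, 10, 11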